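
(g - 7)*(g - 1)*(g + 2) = g^3 - 6*g^2 - 9*g + 14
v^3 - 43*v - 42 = (v - 7)*(v + 1)*(v + 6)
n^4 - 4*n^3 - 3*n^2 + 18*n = n*(n - 3)^2*(n + 2)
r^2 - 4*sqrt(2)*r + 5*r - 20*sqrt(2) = (r + 5)*(r - 4*sqrt(2))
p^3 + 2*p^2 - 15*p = p*(p - 3)*(p + 5)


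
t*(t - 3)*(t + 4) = t^3 + t^2 - 12*t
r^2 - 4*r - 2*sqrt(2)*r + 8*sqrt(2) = (r - 4)*(r - 2*sqrt(2))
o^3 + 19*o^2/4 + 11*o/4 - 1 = (o - 1/4)*(o + 1)*(o + 4)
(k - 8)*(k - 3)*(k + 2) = k^3 - 9*k^2 + 2*k + 48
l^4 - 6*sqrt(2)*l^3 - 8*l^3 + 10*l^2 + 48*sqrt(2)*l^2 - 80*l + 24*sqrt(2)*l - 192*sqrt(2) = (l - 8)*(l - 4*sqrt(2))*(l - 3*sqrt(2))*(l + sqrt(2))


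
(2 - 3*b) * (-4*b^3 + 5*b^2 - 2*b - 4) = 12*b^4 - 23*b^3 + 16*b^2 + 8*b - 8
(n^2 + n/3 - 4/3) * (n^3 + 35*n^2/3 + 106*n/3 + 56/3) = n^5 + 12*n^4 + 341*n^3/9 + 134*n^2/9 - 368*n/9 - 224/9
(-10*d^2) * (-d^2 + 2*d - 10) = 10*d^4 - 20*d^3 + 100*d^2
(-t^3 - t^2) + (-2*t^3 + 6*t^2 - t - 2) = -3*t^3 + 5*t^2 - t - 2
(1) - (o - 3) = 4 - o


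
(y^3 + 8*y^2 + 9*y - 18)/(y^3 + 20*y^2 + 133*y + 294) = (y^2 + 2*y - 3)/(y^2 + 14*y + 49)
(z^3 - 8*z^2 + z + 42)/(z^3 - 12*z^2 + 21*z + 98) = (z - 3)/(z - 7)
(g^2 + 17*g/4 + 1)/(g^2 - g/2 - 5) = (4*g^2 + 17*g + 4)/(2*(2*g^2 - g - 10))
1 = 1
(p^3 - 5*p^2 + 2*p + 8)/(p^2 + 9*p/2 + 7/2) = 2*(p^2 - 6*p + 8)/(2*p + 7)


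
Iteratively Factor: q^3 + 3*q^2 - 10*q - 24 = (q - 3)*(q^2 + 6*q + 8) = (q - 3)*(q + 2)*(q + 4)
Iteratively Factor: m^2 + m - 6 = (m + 3)*(m - 2)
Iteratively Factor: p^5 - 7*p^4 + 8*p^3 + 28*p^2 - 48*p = (p - 3)*(p^4 - 4*p^3 - 4*p^2 + 16*p) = (p - 3)*(p - 2)*(p^3 - 2*p^2 - 8*p) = (p - 3)*(p - 2)*(p + 2)*(p^2 - 4*p) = p*(p - 3)*(p - 2)*(p + 2)*(p - 4)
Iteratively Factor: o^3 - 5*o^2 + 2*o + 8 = (o + 1)*(o^2 - 6*o + 8) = (o - 2)*(o + 1)*(o - 4)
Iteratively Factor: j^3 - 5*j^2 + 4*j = (j)*(j^2 - 5*j + 4) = j*(j - 4)*(j - 1)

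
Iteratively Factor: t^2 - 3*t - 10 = (t + 2)*(t - 5)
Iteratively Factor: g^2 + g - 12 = (g - 3)*(g + 4)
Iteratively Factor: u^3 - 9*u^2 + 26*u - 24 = (u - 3)*(u^2 - 6*u + 8) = (u - 3)*(u - 2)*(u - 4)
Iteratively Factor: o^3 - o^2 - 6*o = (o)*(o^2 - o - 6) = o*(o - 3)*(o + 2)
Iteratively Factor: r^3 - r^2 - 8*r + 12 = (r - 2)*(r^2 + r - 6) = (r - 2)*(r + 3)*(r - 2)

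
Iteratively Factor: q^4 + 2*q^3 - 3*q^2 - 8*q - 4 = (q - 2)*(q^3 + 4*q^2 + 5*q + 2) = (q - 2)*(q + 1)*(q^2 + 3*q + 2) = (q - 2)*(q + 1)^2*(q + 2)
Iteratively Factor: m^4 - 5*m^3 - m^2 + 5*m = (m)*(m^3 - 5*m^2 - m + 5) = m*(m - 1)*(m^2 - 4*m - 5) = m*(m - 5)*(m - 1)*(m + 1)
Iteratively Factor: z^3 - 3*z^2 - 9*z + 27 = (z - 3)*(z^2 - 9) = (z - 3)*(z + 3)*(z - 3)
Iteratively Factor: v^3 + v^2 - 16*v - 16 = (v - 4)*(v^2 + 5*v + 4) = (v - 4)*(v + 1)*(v + 4)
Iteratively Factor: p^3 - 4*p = (p)*(p^2 - 4) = p*(p + 2)*(p - 2)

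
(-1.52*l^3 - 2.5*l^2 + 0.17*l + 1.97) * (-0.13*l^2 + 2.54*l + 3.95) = 0.1976*l^5 - 3.5358*l^4 - 12.3761*l^3 - 9.6993*l^2 + 5.6753*l + 7.7815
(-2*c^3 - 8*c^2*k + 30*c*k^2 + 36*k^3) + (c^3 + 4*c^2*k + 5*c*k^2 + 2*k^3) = -c^3 - 4*c^2*k + 35*c*k^2 + 38*k^3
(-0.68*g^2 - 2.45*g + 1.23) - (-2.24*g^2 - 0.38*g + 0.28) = 1.56*g^2 - 2.07*g + 0.95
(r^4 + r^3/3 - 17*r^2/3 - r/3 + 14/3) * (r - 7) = r^5 - 20*r^4/3 - 8*r^3 + 118*r^2/3 + 7*r - 98/3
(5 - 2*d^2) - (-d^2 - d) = -d^2 + d + 5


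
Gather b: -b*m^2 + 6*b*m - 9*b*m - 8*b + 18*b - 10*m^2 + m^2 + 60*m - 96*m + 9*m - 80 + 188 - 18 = b*(-m^2 - 3*m + 10) - 9*m^2 - 27*m + 90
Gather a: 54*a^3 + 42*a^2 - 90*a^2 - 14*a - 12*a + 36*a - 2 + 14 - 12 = 54*a^3 - 48*a^2 + 10*a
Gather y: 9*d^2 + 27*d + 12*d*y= 9*d^2 + 12*d*y + 27*d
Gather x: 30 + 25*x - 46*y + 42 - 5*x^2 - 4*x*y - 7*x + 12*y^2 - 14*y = -5*x^2 + x*(18 - 4*y) + 12*y^2 - 60*y + 72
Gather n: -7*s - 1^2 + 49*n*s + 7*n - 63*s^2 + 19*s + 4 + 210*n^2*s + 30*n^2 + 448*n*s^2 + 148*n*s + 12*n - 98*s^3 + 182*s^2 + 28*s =n^2*(210*s + 30) + n*(448*s^2 + 197*s + 19) - 98*s^3 + 119*s^2 + 40*s + 3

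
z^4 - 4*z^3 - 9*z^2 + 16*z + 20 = (z - 5)*(z - 2)*(z + 1)*(z + 2)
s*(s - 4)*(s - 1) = s^3 - 5*s^2 + 4*s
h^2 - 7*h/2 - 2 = (h - 4)*(h + 1/2)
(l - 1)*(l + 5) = l^2 + 4*l - 5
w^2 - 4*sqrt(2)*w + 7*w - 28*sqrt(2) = (w + 7)*(w - 4*sqrt(2))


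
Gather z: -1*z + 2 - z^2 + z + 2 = 4 - z^2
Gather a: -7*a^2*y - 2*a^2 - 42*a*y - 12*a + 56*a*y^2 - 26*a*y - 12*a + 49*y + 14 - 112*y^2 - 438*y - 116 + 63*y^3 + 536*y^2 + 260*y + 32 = a^2*(-7*y - 2) + a*(56*y^2 - 68*y - 24) + 63*y^3 + 424*y^2 - 129*y - 70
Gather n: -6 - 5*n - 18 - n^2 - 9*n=-n^2 - 14*n - 24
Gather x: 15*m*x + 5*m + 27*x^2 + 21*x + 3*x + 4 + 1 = 5*m + 27*x^2 + x*(15*m + 24) + 5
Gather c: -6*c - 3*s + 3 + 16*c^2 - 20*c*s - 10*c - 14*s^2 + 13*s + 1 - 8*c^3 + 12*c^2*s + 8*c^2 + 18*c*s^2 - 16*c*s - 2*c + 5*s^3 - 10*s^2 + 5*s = -8*c^3 + c^2*(12*s + 24) + c*(18*s^2 - 36*s - 18) + 5*s^3 - 24*s^2 + 15*s + 4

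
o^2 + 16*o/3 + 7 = (o + 7/3)*(o + 3)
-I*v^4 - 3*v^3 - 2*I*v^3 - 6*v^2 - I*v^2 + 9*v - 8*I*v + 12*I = (v + 3)*(v - 4*I)*(v + I)*(-I*v + I)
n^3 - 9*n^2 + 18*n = n*(n - 6)*(n - 3)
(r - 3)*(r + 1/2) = r^2 - 5*r/2 - 3/2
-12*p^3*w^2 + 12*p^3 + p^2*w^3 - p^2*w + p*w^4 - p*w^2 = (-3*p + w)*(4*p + w)*(w - 1)*(p*w + p)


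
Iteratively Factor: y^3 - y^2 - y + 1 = (y - 1)*(y^2 - 1) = (y - 1)^2*(y + 1)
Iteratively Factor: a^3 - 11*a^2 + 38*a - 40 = (a - 4)*(a^2 - 7*a + 10) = (a - 5)*(a - 4)*(a - 2)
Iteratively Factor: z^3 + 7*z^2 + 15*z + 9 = (z + 1)*(z^2 + 6*z + 9) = (z + 1)*(z + 3)*(z + 3)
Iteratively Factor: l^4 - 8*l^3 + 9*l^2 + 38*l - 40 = (l + 2)*(l^3 - 10*l^2 + 29*l - 20) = (l - 1)*(l + 2)*(l^2 - 9*l + 20) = (l - 5)*(l - 1)*(l + 2)*(l - 4)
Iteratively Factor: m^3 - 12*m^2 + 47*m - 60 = (m - 5)*(m^2 - 7*m + 12) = (m - 5)*(m - 3)*(m - 4)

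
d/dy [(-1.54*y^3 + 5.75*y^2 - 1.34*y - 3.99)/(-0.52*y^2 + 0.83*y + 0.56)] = (0.8008*y^4 - 2.5564*y^3 + 1.4885*y^2 + 2.2904*y + 2.5613)/(0.2704*y^4 - 0.8632*y^3 + 0.1065*y^2 + 0.9296*y + 0.3136)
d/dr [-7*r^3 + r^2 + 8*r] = -21*r^2 + 2*r + 8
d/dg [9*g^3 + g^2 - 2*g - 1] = 27*g^2 + 2*g - 2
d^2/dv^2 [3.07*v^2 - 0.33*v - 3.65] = 6.14000000000000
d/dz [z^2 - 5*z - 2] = 2*z - 5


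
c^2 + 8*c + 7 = (c + 1)*(c + 7)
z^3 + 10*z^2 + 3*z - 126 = (z - 3)*(z + 6)*(z + 7)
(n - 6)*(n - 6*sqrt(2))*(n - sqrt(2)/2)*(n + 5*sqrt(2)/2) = n^4 - 6*n^3 - 4*sqrt(2)*n^3 - 53*n^2/2 + 24*sqrt(2)*n^2 + 15*sqrt(2)*n + 159*n - 90*sqrt(2)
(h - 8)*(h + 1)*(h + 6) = h^3 - h^2 - 50*h - 48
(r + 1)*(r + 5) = r^2 + 6*r + 5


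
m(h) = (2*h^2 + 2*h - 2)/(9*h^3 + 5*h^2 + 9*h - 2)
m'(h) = (4*h + 2)/(9*h^3 + 5*h^2 + 9*h - 2) + (-27*h^2 - 10*h - 9)*(2*h^2 + 2*h - 2)/(9*h^3 + 5*h^2 + 9*h - 2)^2 = 2*(-9*h^4 - 18*h^3 + 31*h^2 + 6*h + 7)/(81*h^6 + 90*h^5 + 187*h^4 + 54*h^3 + 61*h^2 - 36*h + 4)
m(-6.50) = -0.03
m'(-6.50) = -0.00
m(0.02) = 1.08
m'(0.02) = 4.32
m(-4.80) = -0.04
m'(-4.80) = -0.00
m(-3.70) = -0.04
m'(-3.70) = -0.00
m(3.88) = 0.06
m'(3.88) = -0.01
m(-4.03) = -0.04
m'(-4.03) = -0.00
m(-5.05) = -0.04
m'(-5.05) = -0.00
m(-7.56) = -0.03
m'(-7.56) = -0.00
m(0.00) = 1.00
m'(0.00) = 3.50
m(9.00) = 0.03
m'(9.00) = 0.00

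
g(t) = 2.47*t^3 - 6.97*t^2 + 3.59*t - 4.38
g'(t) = 7.41*t^2 - 13.94*t + 3.59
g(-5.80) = -741.60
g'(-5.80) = 333.71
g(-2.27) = -77.34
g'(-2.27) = 73.42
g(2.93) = 8.43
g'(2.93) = 26.36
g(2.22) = -3.74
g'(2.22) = 9.16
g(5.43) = 205.06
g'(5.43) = 146.38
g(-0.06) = -4.62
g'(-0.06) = 4.45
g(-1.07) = -19.23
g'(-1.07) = 26.99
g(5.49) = 213.96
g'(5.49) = 150.40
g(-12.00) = -5319.30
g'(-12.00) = 1237.91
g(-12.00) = -5319.30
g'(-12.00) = 1237.91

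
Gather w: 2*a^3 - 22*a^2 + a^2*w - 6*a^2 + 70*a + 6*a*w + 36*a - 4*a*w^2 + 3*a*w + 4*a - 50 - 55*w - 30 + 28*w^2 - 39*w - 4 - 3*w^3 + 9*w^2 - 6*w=2*a^3 - 28*a^2 + 110*a - 3*w^3 + w^2*(37 - 4*a) + w*(a^2 + 9*a - 100) - 84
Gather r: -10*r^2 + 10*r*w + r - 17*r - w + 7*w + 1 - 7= -10*r^2 + r*(10*w - 16) + 6*w - 6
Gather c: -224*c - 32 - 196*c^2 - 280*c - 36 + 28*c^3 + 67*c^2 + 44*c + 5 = 28*c^3 - 129*c^2 - 460*c - 63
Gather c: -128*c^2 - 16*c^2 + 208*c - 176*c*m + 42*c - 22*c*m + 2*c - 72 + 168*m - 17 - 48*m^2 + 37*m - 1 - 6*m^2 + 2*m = -144*c^2 + c*(252 - 198*m) - 54*m^2 + 207*m - 90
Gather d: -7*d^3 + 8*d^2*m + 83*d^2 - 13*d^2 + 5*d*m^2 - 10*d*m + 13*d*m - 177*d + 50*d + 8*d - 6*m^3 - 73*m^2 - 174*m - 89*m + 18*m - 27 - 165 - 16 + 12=-7*d^3 + d^2*(8*m + 70) + d*(5*m^2 + 3*m - 119) - 6*m^3 - 73*m^2 - 245*m - 196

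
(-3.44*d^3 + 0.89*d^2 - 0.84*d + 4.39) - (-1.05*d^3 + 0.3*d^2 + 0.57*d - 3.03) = -2.39*d^3 + 0.59*d^2 - 1.41*d + 7.42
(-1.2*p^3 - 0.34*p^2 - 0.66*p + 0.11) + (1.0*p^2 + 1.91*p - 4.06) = -1.2*p^3 + 0.66*p^2 + 1.25*p - 3.95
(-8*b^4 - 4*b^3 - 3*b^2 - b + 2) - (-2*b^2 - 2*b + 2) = -8*b^4 - 4*b^3 - b^2 + b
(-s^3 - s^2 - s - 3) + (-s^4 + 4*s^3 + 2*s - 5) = -s^4 + 3*s^3 - s^2 + s - 8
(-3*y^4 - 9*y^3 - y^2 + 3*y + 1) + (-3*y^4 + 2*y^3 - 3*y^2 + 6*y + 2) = -6*y^4 - 7*y^3 - 4*y^2 + 9*y + 3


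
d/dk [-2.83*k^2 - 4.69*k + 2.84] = -5.66*k - 4.69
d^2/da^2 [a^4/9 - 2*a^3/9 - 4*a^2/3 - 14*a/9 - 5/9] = 4*a^2/3 - 4*a/3 - 8/3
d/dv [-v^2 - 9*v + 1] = -2*v - 9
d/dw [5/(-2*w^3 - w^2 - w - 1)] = 5*(6*w^2 + 2*w + 1)/(2*w^3 + w^2 + w + 1)^2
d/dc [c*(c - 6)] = 2*c - 6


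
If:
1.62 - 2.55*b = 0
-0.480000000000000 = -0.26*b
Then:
No Solution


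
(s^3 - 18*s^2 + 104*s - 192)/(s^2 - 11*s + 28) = (s^2 - 14*s + 48)/(s - 7)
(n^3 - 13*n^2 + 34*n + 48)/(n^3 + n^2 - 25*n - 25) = (n^2 - 14*n + 48)/(n^2 - 25)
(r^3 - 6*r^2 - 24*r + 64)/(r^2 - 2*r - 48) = (r^2 + 2*r - 8)/(r + 6)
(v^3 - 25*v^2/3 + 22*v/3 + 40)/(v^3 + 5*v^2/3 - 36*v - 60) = (v - 4)/(v + 6)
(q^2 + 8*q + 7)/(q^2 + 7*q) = (q + 1)/q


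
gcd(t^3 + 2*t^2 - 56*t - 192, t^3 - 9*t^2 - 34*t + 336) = t^2 - 2*t - 48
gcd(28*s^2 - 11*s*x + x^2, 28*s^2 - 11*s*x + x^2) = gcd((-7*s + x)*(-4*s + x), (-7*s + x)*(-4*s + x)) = 28*s^2 - 11*s*x + x^2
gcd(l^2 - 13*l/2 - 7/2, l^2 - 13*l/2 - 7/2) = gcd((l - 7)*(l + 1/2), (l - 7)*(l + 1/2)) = l^2 - 13*l/2 - 7/2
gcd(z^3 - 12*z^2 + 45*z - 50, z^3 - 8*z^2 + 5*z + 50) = z^2 - 10*z + 25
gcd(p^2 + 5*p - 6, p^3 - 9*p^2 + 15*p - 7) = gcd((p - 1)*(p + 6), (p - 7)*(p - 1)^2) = p - 1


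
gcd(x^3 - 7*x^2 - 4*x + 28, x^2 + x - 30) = 1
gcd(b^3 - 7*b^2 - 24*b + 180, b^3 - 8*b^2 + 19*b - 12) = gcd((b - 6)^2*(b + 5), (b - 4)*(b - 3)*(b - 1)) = 1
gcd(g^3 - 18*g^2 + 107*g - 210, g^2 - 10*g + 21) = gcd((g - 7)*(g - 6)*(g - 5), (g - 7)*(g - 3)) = g - 7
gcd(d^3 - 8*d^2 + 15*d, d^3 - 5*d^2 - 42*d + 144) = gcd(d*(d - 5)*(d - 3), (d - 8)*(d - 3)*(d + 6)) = d - 3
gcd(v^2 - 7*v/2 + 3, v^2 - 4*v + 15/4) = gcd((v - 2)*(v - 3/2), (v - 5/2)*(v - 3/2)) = v - 3/2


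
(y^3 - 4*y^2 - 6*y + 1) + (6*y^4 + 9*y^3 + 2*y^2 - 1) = 6*y^4 + 10*y^3 - 2*y^2 - 6*y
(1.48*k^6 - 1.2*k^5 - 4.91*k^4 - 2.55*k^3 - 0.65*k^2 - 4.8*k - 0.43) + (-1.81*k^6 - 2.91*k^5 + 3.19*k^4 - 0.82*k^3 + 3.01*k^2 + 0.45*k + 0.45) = -0.33*k^6 - 4.11*k^5 - 1.72*k^4 - 3.37*k^3 + 2.36*k^2 - 4.35*k + 0.02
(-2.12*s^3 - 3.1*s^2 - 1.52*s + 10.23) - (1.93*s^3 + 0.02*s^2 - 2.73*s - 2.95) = -4.05*s^3 - 3.12*s^2 + 1.21*s + 13.18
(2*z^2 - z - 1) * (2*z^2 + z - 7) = 4*z^4 - 17*z^2 + 6*z + 7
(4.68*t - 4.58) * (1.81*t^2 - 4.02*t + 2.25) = 8.4708*t^3 - 27.1034*t^2 + 28.9416*t - 10.305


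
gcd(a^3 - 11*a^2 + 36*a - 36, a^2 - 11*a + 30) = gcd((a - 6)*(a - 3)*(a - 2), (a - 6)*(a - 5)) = a - 6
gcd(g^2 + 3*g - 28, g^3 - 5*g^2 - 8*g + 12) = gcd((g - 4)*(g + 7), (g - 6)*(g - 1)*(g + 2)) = 1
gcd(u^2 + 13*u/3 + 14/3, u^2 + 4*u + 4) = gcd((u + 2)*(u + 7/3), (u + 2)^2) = u + 2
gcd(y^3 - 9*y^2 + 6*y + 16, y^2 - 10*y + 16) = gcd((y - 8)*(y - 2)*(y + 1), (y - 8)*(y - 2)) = y^2 - 10*y + 16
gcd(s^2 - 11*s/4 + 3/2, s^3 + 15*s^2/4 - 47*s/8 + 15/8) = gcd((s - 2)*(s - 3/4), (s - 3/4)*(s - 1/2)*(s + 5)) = s - 3/4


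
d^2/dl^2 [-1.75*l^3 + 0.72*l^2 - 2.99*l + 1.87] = 1.44 - 10.5*l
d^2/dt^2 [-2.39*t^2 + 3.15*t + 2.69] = -4.78000000000000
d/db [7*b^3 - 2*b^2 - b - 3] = 21*b^2 - 4*b - 1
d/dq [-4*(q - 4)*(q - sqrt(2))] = -8*q + 4*sqrt(2) + 16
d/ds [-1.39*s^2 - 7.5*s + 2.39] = -2.78*s - 7.5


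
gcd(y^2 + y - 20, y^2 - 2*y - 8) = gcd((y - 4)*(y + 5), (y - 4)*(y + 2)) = y - 4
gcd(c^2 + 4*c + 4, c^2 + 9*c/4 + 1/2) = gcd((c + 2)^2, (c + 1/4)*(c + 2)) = c + 2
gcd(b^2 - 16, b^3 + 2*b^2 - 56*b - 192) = b + 4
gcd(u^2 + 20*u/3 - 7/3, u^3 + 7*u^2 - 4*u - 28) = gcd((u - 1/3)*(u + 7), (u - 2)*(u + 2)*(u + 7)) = u + 7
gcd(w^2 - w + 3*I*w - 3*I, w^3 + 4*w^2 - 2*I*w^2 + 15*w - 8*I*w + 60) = w + 3*I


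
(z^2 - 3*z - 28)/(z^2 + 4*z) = (z - 7)/z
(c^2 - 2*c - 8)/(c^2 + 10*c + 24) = (c^2 - 2*c - 8)/(c^2 + 10*c + 24)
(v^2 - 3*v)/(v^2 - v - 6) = v/(v + 2)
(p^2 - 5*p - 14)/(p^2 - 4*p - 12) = (p - 7)/(p - 6)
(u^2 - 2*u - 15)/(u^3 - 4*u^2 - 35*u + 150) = (u + 3)/(u^2 + u - 30)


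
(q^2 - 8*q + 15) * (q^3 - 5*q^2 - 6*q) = q^5 - 13*q^4 + 49*q^3 - 27*q^2 - 90*q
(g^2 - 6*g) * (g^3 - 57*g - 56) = g^5 - 6*g^4 - 57*g^3 + 286*g^2 + 336*g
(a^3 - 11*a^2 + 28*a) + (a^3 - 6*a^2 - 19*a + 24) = 2*a^3 - 17*a^2 + 9*a + 24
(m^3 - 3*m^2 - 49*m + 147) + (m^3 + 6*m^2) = 2*m^3 + 3*m^2 - 49*m + 147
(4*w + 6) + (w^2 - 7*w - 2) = w^2 - 3*w + 4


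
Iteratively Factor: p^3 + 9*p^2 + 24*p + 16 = (p + 4)*(p^2 + 5*p + 4) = (p + 1)*(p + 4)*(p + 4)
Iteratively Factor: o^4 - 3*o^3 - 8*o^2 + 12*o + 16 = (o + 2)*(o^3 - 5*o^2 + 2*o + 8) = (o - 2)*(o + 2)*(o^2 - 3*o - 4) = (o - 4)*(o - 2)*(o + 2)*(o + 1)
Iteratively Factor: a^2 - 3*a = (a - 3)*(a)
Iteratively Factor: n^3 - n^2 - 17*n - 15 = (n - 5)*(n^2 + 4*n + 3) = (n - 5)*(n + 3)*(n + 1)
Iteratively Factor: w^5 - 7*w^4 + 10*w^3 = (w)*(w^4 - 7*w^3 + 10*w^2) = w^2*(w^3 - 7*w^2 + 10*w) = w^2*(w - 5)*(w^2 - 2*w) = w^3*(w - 5)*(w - 2)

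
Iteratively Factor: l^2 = (l)*(l)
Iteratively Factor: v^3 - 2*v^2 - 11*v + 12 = (v - 4)*(v^2 + 2*v - 3) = (v - 4)*(v + 3)*(v - 1)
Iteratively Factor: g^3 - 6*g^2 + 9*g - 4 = (g - 1)*(g^2 - 5*g + 4) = (g - 4)*(g - 1)*(g - 1)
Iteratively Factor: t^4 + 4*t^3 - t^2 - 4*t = (t)*(t^3 + 4*t^2 - t - 4) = t*(t + 4)*(t^2 - 1) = t*(t + 1)*(t + 4)*(t - 1)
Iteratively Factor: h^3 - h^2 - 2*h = (h + 1)*(h^2 - 2*h) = (h - 2)*(h + 1)*(h)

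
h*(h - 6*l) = h^2 - 6*h*l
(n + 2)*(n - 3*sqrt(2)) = n^2 - 3*sqrt(2)*n + 2*n - 6*sqrt(2)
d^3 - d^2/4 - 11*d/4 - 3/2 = (d - 2)*(d + 3/4)*(d + 1)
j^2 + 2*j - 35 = (j - 5)*(j + 7)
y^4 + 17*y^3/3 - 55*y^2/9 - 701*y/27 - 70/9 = (y - 7/3)*(y + 1/3)*(y + 5/3)*(y + 6)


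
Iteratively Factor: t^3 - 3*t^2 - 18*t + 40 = (t - 2)*(t^2 - t - 20) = (t - 5)*(t - 2)*(t + 4)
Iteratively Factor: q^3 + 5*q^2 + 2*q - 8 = (q - 1)*(q^2 + 6*q + 8) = (q - 1)*(q + 2)*(q + 4)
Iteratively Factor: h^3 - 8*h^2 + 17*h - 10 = (h - 5)*(h^2 - 3*h + 2) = (h - 5)*(h - 1)*(h - 2)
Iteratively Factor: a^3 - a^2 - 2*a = (a - 2)*(a^2 + a) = (a - 2)*(a + 1)*(a)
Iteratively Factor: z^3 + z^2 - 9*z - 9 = (z + 3)*(z^2 - 2*z - 3) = (z + 1)*(z + 3)*(z - 3)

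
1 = 1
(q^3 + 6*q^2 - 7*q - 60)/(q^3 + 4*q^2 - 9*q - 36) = (q + 5)/(q + 3)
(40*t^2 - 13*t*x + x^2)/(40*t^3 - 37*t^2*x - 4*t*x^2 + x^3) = (-5*t + x)/(-5*t^2 + 4*t*x + x^2)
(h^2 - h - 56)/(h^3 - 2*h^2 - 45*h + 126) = (h - 8)/(h^2 - 9*h + 18)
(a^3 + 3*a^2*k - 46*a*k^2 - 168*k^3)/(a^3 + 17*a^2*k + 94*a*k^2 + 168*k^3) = (a - 7*k)/(a + 7*k)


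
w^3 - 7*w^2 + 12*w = w*(w - 4)*(w - 3)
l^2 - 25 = (l - 5)*(l + 5)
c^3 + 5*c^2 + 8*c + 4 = (c + 1)*(c + 2)^2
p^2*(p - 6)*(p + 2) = p^4 - 4*p^3 - 12*p^2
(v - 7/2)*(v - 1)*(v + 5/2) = v^3 - 2*v^2 - 31*v/4 + 35/4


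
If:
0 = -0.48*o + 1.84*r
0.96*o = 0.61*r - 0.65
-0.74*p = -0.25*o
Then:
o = -0.81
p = -0.27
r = -0.21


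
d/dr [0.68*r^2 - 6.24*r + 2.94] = 1.36*r - 6.24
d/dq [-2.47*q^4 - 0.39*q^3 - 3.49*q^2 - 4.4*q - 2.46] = -9.88*q^3 - 1.17*q^2 - 6.98*q - 4.4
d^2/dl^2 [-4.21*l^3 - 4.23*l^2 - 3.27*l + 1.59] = -25.26*l - 8.46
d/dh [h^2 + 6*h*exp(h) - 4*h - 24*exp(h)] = 6*h*exp(h) + 2*h - 18*exp(h) - 4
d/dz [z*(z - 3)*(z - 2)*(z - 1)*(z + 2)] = 5*z^4 - 16*z^3 - 3*z^2 + 32*z - 12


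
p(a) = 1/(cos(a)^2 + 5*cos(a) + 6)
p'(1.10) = 0.07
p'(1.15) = 0.08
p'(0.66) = 0.04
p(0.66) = 0.09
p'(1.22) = 0.09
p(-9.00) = 0.44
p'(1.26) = 0.09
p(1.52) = 0.16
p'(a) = (2*sin(a)*cos(a) + 5*sin(a))/(cos(a)^2 + 5*cos(a) + 6)^2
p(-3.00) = 0.49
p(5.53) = 0.10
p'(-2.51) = -0.29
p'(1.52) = 0.13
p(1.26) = 0.13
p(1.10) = 0.12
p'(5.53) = -0.04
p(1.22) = 0.13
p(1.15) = 0.12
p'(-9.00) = -0.25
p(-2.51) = 0.38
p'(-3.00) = -0.10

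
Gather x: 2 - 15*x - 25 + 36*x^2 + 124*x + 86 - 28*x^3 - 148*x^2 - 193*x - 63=-28*x^3 - 112*x^2 - 84*x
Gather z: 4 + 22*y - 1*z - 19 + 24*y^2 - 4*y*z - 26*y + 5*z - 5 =24*y^2 - 4*y + z*(4 - 4*y) - 20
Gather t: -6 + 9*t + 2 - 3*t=6*t - 4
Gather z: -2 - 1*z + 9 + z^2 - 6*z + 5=z^2 - 7*z + 12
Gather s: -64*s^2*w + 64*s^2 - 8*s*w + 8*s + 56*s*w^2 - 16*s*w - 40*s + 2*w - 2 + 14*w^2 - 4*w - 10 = s^2*(64 - 64*w) + s*(56*w^2 - 24*w - 32) + 14*w^2 - 2*w - 12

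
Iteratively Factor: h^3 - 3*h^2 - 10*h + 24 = (h - 4)*(h^2 + h - 6) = (h - 4)*(h + 3)*(h - 2)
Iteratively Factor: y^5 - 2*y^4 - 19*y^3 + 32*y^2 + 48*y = (y - 4)*(y^4 + 2*y^3 - 11*y^2 - 12*y) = (y - 4)*(y - 3)*(y^3 + 5*y^2 + 4*y) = (y - 4)*(y - 3)*(y + 4)*(y^2 + y) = y*(y - 4)*(y - 3)*(y + 4)*(y + 1)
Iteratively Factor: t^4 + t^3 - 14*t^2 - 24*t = (t - 4)*(t^3 + 5*t^2 + 6*t) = (t - 4)*(t + 3)*(t^2 + 2*t) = t*(t - 4)*(t + 3)*(t + 2)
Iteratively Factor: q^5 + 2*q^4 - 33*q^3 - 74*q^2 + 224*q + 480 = (q - 5)*(q^4 + 7*q^3 + 2*q^2 - 64*q - 96) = (q - 5)*(q + 2)*(q^3 + 5*q^2 - 8*q - 48) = (q - 5)*(q - 3)*(q + 2)*(q^2 + 8*q + 16) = (q - 5)*(q - 3)*(q + 2)*(q + 4)*(q + 4)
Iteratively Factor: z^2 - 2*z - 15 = (z - 5)*(z + 3)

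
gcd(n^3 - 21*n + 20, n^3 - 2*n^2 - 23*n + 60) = n^2 + n - 20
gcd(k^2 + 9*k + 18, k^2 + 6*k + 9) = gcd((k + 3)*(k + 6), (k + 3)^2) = k + 3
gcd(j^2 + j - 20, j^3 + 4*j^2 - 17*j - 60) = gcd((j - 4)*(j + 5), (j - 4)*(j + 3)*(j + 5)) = j^2 + j - 20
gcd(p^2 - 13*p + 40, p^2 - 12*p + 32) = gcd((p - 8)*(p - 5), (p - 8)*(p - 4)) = p - 8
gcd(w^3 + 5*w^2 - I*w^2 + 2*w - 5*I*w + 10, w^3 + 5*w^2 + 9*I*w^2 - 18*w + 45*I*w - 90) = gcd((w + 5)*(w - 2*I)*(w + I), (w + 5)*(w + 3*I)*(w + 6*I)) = w + 5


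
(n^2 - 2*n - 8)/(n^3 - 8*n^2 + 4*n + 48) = 1/(n - 6)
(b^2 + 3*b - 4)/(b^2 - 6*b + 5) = (b + 4)/(b - 5)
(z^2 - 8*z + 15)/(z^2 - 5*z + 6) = (z - 5)/(z - 2)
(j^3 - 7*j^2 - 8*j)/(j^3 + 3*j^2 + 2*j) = (j - 8)/(j + 2)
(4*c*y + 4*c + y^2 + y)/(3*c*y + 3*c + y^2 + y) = (4*c + y)/(3*c + y)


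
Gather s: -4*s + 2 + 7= 9 - 4*s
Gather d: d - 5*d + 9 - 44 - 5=-4*d - 40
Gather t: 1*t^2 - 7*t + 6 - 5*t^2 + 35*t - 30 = -4*t^2 + 28*t - 24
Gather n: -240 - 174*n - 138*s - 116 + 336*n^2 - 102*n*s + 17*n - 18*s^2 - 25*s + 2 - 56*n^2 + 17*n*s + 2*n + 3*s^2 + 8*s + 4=280*n^2 + n*(-85*s - 155) - 15*s^2 - 155*s - 350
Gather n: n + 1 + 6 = n + 7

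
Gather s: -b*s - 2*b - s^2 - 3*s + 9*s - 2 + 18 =-2*b - s^2 + s*(6 - b) + 16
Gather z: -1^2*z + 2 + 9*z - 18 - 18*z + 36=20 - 10*z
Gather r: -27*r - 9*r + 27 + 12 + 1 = 40 - 36*r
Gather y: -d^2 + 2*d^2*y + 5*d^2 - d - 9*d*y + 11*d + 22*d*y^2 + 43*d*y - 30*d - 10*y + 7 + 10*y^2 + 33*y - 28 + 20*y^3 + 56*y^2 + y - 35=4*d^2 - 20*d + 20*y^3 + y^2*(22*d + 66) + y*(2*d^2 + 34*d + 24) - 56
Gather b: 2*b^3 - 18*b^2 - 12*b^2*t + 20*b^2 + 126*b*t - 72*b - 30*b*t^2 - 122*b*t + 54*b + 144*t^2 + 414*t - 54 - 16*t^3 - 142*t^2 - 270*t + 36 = 2*b^3 + b^2*(2 - 12*t) + b*(-30*t^2 + 4*t - 18) - 16*t^3 + 2*t^2 + 144*t - 18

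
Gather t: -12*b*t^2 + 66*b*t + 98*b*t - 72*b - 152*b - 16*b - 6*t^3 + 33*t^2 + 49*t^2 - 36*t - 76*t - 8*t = -240*b - 6*t^3 + t^2*(82 - 12*b) + t*(164*b - 120)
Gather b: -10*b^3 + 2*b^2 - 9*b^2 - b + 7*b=-10*b^3 - 7*b^2 + 6*b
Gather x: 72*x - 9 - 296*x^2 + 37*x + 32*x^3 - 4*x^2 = 32*x^3 - 300*x^2 + 109*x - 9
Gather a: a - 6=a - 6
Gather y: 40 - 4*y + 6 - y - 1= 45 - 5*y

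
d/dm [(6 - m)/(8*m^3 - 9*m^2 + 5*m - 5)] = (-8*m^3 + 9*m^2 - 5*m + (m - 6)*(24*m^2 - 18*m + 5) + 5)/(8*m^3 - 9*m^2 + 5*m - 5)^2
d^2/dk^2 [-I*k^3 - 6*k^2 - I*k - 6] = -6*I*k - 12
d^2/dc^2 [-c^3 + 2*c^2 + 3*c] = 4 - 6*c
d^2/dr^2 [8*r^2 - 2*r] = 16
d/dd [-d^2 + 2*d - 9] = 2 - 2*d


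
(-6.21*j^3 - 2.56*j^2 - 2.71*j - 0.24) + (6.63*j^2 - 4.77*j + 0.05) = -6.21*j^3 + 4.07*j^2 - 7.48*j - 0.19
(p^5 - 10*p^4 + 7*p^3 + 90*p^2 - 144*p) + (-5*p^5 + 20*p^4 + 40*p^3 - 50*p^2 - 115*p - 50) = -4*p^5 + 10*p^4 + 47*p^3 + 40*p^2 - 259*p - 50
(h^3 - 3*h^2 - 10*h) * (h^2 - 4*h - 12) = h^5 - 7*h^4 - 10*h^3 + 76*h^2 + 120*h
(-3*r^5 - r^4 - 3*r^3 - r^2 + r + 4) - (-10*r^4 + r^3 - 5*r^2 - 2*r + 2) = -3*r^5 + 9*r^4 - 4*r^3 + 4*r^2 + 3*r + 2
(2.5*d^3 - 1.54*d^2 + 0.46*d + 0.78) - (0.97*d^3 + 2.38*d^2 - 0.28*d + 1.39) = 1.53*d^3 - 3.92*d^2 + 0.74*d - 0.61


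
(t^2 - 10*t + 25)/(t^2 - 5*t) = (t - 5)/t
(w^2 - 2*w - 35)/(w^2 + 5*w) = (w - 7)/w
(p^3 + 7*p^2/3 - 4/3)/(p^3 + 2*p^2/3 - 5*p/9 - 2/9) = 3*(p + 2)/(3*p + 1)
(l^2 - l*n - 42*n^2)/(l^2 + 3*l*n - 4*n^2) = (l^2 - l*n - 42*n^2)/(l^2 + 3*l*n - 4*n^2)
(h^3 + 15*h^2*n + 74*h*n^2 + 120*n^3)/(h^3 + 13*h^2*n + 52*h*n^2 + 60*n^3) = (h + 4*n)/(h + 2*n)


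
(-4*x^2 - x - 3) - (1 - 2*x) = -4*x^2 + x - 4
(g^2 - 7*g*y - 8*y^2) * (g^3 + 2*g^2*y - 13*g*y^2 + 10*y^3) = g^5 - 5*g^4*y - 35*g^3*y^2 + 85*g^2*y^3 + 34*g*y^4 - 80*y^5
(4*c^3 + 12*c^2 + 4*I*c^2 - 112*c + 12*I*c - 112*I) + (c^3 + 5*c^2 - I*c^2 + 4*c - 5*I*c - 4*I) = 5*c^3 + 17*c^2 + 3*I*c^2 - 108*c + 7*I*c - 116*I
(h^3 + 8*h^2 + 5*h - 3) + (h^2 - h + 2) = h^3 + 9*h^2 + 4*h - 1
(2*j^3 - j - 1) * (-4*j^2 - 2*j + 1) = -8*j^5 - 4*j^4 + 6*j^3 + 6*j^2 + j - 1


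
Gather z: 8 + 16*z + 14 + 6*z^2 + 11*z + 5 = 6*z^2 + 27*z + 27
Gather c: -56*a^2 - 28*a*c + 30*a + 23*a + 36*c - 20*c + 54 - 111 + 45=-56*a^2 + 53*a + c*(16 - 28*a) - 12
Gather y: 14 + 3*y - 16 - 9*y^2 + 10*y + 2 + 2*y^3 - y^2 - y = 2*y^3 - 10*y^2 + 12*y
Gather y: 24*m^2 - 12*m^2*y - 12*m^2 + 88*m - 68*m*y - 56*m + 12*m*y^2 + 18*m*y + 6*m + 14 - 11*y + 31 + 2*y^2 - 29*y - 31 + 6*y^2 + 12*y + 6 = 12*m^2 + 38*m + y^2*(12*m + 8) + y*(-12*m^2 - 50*m - 28) + 20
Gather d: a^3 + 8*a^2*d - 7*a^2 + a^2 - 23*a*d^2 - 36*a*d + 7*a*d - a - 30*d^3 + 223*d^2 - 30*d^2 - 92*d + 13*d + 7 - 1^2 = a^3 - 6*a^2 - a - 30*d^3 + d^2*(193 - 23*a) + d*(8*a^2 - 29*a - 79) + 6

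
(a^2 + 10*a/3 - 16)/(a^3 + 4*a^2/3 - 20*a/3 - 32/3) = (a + 6)/(a^2 + 4*a + 4)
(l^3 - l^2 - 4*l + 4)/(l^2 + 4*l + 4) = (l^2 - 3*l + 2)/(l + 2)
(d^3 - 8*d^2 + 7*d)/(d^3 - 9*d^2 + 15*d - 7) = d/(d - 1)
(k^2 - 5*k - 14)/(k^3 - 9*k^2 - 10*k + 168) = (k + 2)/(k^2 - 2*k - 24)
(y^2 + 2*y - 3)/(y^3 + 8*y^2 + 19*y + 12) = (y - 1)/(y^2 + 5*y + 4)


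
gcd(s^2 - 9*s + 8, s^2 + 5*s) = 1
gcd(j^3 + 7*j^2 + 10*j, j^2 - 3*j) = j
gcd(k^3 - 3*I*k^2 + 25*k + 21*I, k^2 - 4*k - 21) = 1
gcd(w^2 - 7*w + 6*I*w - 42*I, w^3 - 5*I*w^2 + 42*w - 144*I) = w + 6*I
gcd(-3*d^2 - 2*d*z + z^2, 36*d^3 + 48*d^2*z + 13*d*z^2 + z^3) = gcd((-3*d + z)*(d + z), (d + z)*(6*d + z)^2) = d + z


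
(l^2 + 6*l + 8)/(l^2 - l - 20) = (l + 2)/(l - 5)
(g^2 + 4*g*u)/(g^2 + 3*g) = (g + 4*u)/(g + 3)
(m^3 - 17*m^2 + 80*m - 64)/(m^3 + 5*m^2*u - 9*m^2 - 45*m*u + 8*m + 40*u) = (m - 8)/(m + 5*u)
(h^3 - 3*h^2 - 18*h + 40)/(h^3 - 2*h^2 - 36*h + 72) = (h^2 - h - 20)/(h^2 - 36)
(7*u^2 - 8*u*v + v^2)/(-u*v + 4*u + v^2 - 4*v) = (-7*u + v)/(v - 4)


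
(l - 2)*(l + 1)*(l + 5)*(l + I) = l^4 + 4*l^3 + I*l^3 - 7*l^2 + 4*I*l^2 - 10*l - 7*I*l - 10*I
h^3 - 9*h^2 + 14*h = h*(h - 7)*(h - 2)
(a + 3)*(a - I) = a^2 + 3*a - I*a - 3*I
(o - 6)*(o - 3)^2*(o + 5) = o^4 - 7*o^3 - 15*o^2 + 171*o - 270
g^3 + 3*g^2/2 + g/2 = g*(g + 1/2)*(g + 1)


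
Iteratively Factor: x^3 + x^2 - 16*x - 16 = (x - 4)*(x^2 + 5*x + 4) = (x - 4)*(x + 1)*(x + 4)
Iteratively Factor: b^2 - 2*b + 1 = (b - 1)*(b - 1)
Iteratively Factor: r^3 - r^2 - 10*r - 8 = (r + 1)*(r^2 - 2*r - 8) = (r + 1)*(r + 2)*(r - 4)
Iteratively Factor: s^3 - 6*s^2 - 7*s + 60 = (s - 4)*(s^2 - 2*s - 15) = (s - 4)*(s + 3)*(s - 5)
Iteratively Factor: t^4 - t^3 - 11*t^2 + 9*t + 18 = (t - 2)*(t^3 + t^2 - 9*t - 9) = (t - 2)*(t + 1)*(t^2 - 9) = (t - 2)*(t + 1)*(t + 3)*(t - 3)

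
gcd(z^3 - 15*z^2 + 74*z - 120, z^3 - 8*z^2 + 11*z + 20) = z^2 - 9*z + 20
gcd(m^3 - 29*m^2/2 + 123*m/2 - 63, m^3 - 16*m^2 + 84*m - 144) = m - 6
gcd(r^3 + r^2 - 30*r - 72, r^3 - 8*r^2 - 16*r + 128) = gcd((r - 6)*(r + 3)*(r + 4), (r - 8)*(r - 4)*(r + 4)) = r + 4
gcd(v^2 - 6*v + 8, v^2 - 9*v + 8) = 1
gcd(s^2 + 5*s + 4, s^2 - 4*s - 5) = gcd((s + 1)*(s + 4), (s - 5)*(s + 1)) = s + 1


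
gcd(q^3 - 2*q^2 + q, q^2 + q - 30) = 1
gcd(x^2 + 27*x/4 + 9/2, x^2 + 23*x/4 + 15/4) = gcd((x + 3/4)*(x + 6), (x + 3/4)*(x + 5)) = x + 3/4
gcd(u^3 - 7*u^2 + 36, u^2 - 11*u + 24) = u - 3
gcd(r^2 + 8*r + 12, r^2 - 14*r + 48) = 1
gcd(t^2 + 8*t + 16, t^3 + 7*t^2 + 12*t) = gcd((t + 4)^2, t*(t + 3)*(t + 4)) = t + 4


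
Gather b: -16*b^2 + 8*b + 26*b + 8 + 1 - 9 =-16*b^2 + 34*b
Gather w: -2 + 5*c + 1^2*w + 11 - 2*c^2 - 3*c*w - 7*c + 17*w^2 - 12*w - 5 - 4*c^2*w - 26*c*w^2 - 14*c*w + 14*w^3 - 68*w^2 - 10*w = -2*c^2 - 2*c + 14*w^3 + w^2*(-26*c - 51) + w*(-4*c^2 - 17*c - 21) + 4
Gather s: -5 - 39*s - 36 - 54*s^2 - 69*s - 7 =-54*s^2 - 108*s - 48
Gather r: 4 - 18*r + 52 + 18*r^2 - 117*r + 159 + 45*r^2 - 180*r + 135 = 63*r^2 - 315*r + 350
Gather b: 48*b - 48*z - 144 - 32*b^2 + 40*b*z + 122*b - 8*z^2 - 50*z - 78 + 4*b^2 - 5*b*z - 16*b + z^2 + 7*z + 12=-28*b^2 + b*(35*z + 154) - 7*z^2 - 91*z - 210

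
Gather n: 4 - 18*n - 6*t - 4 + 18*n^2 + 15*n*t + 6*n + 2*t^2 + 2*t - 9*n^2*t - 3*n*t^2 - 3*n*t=n^2*(18 - 9*t) + n*(-3*t^2 + 12*t - 12) + 2*t^2 - 4*t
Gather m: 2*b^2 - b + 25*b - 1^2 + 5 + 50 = 2*b^2 + 24*b + 54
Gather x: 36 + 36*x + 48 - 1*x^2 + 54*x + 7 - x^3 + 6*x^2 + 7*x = -x^3 + 5*x^2 + 97*x + 91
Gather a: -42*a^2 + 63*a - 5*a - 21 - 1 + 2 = -42*a^2 + 58*a - 20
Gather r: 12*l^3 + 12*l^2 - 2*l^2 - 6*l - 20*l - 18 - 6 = 12*l^3 + 10*l^2 - 26*l - 24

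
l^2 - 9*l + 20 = (l - 5)*(l - 4)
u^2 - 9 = (u - 3)*(u + 3)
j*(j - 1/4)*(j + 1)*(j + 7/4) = j^4 + 5*j^3/2 + 17*j^2/16 - 7*j/16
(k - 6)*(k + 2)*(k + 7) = k^3 + 3*k^2 - 40*k - 84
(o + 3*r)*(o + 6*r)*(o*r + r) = o^3*r + 9*o^2*r^2 + o^2*r + 18*o*r^3 + 9*o*r^2 + 18*r^3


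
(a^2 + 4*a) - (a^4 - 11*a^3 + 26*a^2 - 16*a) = -a^4 + 11*a^3 - 25*a^2 + 20*a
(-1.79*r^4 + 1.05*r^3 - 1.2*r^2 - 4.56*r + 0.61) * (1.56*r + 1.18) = -2.7924*r^5 - 0.4742*r^4 - 0.633*r^3 - 8.5296*r^2 - 4.4292*r + 0.7198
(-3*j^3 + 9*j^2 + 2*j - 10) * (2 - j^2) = 3*j^5 - 9*j^4 - 8*j^3 + 28*j^2 + 4*j - 20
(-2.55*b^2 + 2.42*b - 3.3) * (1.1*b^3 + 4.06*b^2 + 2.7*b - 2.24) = -2.805*b^5 - 7.691*b^4 - 0.689800000000001*b^3 - 1.152*b^2 - 14.3308*b + 7.392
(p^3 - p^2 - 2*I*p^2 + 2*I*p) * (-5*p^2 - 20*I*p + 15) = -5*p^5 + 5*p^4 - 10*I*p^4 - 25*p^3 + 10*I*p^3 + 25*p^2 - 30*I*p^2 + 30*I*p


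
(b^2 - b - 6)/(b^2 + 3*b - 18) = (b + 2)/(b + 6)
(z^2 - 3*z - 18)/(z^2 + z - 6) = (z - 6)/(z - 2)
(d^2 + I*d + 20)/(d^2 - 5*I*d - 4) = (d + 5*I)/(d - I)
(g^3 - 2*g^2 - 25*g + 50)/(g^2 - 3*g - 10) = (g^2 + 3*g - 10)/(g + 2)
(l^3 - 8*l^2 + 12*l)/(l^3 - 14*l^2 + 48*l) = (l - 2)/(l - 8)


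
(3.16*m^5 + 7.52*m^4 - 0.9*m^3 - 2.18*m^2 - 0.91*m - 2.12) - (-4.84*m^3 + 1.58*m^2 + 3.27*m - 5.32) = 3.16*m^5 + 7.52*m^4 + 3.94*m^3 - 3.76*m^2 - 4.18*m + 3.2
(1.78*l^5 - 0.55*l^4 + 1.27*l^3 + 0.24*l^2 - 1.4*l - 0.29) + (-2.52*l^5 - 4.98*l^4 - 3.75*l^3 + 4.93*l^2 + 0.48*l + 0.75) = -0.74*l^5 - 5.53*l^4 - 2.48*l^3 + 5.17*l^2 - 0.92*l + 0.46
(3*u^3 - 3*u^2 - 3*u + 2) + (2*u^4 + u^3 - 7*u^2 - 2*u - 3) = 2*u^4 + 4*u^3 - 10*u^2 - 5*u - 1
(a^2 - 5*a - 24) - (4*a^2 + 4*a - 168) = -3*a^2 - 9*a + 144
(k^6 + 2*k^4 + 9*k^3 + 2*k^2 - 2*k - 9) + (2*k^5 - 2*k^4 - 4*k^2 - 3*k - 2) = k^6 + 2*k^5 + 9*k^3 - 2*k^2 - 5*k - 11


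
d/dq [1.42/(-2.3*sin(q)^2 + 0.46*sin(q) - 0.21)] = (6.532*sin(q) - 0.6532)*cos(q)/(2.3*sin(q)^2 - 0.46*sin(q) + 0.21)^2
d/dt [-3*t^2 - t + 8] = -6*t - 1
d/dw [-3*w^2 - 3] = -6*w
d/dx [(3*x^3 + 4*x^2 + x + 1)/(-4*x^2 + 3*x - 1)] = (-12*x^4 + 18*x^3 + 7*x^2 - 4)/(16*x^4 - 24*x^3 + 17*x^2 - 6*x + 1)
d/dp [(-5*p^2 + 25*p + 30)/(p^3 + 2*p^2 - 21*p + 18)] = 5*(p^4 - 10*p^3 - 7*p^2 - 60*p + 216)/(p^6 + 4*p^5 - 38*p^4 - 48*p^3 + 513*p^2 - 756*p + 324)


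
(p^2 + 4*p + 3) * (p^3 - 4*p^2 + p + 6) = p^5 - 12*p^3 - 2*p^2 + 27*p + 18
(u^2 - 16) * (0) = 0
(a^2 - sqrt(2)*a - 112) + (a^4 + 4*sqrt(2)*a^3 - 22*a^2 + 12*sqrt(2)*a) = a^4 + 4*sqrt(2)*a^3 - 21*a^2 + 11*sqrt(2)*a - 112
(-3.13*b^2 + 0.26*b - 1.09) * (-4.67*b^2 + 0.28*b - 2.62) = 14.6171*b^4 - 2.0906*b^3 + 13.3637*b^2 - 0.9864*b + 2.8558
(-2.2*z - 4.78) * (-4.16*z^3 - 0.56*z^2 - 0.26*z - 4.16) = 9.152*z^4 + 21.1168*z^3 + 3.2488*z^2 + 10.3948*z + 19.8848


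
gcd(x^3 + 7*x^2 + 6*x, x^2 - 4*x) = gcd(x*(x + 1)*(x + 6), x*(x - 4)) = x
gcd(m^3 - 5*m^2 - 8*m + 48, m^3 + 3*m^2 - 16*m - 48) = m^2 - m - 12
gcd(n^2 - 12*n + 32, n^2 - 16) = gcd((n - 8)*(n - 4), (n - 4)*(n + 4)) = n - 4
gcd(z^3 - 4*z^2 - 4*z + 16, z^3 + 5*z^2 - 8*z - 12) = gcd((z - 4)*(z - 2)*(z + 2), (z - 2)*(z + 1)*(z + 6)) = z - 2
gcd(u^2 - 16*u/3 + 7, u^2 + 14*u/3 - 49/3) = u - 7/3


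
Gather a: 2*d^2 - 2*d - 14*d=2*d^2 - 16*d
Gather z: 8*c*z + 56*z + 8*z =z*(8*c + 64)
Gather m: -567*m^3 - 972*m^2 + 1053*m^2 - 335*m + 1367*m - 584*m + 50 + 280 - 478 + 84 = -567*m^3 + 81*m^2 + 448*m - 64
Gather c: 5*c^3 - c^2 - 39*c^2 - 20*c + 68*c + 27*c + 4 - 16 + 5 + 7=5*c^3 - 40*c^2 + 75*c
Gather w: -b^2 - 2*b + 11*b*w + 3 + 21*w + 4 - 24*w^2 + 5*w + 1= -b^2 - 2*b - 24*w^2 + w*(11*b + 26) + 8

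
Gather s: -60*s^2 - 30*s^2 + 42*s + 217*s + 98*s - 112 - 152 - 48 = -90*s^2 + 357*s - 312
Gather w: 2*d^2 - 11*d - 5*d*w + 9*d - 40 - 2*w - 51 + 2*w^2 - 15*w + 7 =2*d^2 - 2*d + 2*w^2 + w*(-5*d - 17) - 84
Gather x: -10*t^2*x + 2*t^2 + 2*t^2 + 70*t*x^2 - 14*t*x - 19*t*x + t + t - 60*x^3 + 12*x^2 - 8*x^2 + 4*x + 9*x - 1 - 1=4*t^2 + 2*t - 60*x^3 + x^2*(70*t + 4) + x*(-10*t^2 - 33*t + 13) - 2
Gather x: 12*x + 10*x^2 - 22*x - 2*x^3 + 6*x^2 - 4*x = -2*x^3 + 16*x^2 - 14*x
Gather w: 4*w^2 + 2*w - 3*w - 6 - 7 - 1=4*w^2 - w - 14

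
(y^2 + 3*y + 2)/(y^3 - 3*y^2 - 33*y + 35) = (y^2 + 3*y + 2)/(y^3 - 3*y^2 - 33*y + 35)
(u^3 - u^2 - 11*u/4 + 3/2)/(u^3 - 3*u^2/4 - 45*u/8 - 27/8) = 2*(2*u^2 - 5*u + 2)/(4*u^2 - 9*u - 9)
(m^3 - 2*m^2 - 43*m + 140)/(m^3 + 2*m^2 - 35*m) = (m - 4)/m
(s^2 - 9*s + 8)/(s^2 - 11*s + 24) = (s - 1)/(s - 3)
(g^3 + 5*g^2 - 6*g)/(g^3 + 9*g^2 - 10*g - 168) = g*(g - 1)/(g^2 + 3*g - 28)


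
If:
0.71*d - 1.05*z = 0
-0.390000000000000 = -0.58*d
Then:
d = 0.67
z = 0.45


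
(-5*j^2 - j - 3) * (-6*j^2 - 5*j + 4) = 30*j^4 + 31*j^3 + 3*j^2 + 11*j - 12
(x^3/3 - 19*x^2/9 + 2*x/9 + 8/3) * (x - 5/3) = x^4/3 - 8*x^3/3 + 101*x^2/27 + 62*x/27 - 40/9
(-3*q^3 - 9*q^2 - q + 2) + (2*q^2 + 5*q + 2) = -3*q^3 - 7*q^2 + 4*q + 4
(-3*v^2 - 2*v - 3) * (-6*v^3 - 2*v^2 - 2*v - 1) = 18*v^5 + 18*v^4 + 28*v^3 + 13*v^2 + 8*v + 3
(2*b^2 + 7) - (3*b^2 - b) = -b^2 + b + 7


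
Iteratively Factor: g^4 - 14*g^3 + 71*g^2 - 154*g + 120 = (g - 4)*(g^3 - 10*g^2 + 31*g - 30) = (g - 4)*(g - 2)*(g^2 - 8*g + 15) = (g - 4)*(g - 3)*(g - 2)*(g - 5)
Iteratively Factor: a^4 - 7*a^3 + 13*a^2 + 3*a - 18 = (a + 1)*(a^3 - 8*a^2 + 21*a - 18) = (a - 3)*(a + 1)*(a^2 - 5*a + 6) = (a - 3)*(a - 2)*(a + 1)*(a - 3)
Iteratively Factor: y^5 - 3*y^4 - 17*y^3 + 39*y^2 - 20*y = (y - 1)*(y^4 - 2*y^3 - 19*y^2 + 20*y) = y*(y - 1)*(y^3 - 2*y^2 - 19*y + 20) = y*(y - 5)*(y - 1)*(y^2 + 3*y - 4) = y*(y - 5)*(y - 1)*(y + 4)*(y - 1)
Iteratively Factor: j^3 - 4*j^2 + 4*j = (j)*(j^2 - 4*j + 4) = j*(j - 2)*(j - 2)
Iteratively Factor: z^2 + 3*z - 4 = (z - 1)*(z + 4)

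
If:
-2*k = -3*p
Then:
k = 3*p/2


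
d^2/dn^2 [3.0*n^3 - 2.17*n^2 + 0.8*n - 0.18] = 18.0*n - 4.34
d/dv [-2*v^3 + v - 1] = 1 - 6*v^2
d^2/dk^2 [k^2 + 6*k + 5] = 2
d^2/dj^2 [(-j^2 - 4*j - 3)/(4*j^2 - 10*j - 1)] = 26*(-8*j^3 - 12*j^2 + 24*j - 21)/(64*j^6 - 480*j^5 + 1152*j^4 - 760*j^3 - 288*j^2 - 30*j - 1)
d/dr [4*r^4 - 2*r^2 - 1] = 16*r^3 - 4*r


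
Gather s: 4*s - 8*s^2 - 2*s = -8*s^2 + 2*s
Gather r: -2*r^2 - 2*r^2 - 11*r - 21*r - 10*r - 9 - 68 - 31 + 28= -4*r^2 - 42*r - 80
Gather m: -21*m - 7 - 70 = -21*m - 77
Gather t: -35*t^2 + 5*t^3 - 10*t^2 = 5*t^3 - 45*t^2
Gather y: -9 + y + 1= y - 8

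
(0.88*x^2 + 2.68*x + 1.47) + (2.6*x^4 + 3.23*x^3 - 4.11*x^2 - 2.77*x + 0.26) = 2.6*x^4 + 3.23*x^3 - 3.23*x^2 - 0.0899999999999999*x + 1.73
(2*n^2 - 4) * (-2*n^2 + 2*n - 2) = -4*n^4 + 4*n^3 + 4*n^2 - 8*n + 8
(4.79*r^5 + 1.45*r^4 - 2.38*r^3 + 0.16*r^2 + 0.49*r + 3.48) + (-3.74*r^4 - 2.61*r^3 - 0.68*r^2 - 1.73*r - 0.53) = 4.79*r^5 - 2.29*r^4 - 4.99*r^3 - 0.52*r^2 - 1.24*r + 2.95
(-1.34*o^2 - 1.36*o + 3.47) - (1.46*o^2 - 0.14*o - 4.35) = -2.8*o^2 - 1.22*o + 7.82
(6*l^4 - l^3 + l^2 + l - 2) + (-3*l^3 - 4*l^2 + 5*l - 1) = 6*l^4 - 4*l^3 - 3*l^2 + 6*l - 3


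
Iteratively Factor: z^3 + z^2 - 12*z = (z - 3)*(z^2 + 4*z) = z*(z - 3)*(z + 4)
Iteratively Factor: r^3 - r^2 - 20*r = (r - 5)*(r^2 + 4*r) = (r - 5)*(r + 4)*(r)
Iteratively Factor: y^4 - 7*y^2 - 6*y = (y - 3)*(y^3 + 3*y^2 + 2*y) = (y - 3)*(y + 1)*(y^2 + 2*y) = y*(y - 3)*(y + 1)*(y + 2)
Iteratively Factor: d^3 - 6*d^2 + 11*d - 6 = (d - 2)*(d^2 - 4*d + 3) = (d - 2)*(d - 1)*(d - 3)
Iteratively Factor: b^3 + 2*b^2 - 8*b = (b - 2)*(b^2 + 4*b) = b*(b - 2)*(b + 4)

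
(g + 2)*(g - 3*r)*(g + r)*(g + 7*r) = g^4 + 5*g^3*r + 2*g^3 - 17*g^2*r^2 + 10*g^2*r - 21*g*r^3 - 34*g*r^2 - 42*r^3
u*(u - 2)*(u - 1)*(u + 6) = u^4 + 3*u^3 - 16*u^2 + 12*u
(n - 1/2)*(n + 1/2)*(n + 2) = n^3 + 2*n^2 - n/4 - 1/2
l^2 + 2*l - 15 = (l - 3)*(l + 5)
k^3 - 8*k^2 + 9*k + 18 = (k - 6)*(k - 3)*(k + 1)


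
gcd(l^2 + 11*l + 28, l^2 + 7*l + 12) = l + 4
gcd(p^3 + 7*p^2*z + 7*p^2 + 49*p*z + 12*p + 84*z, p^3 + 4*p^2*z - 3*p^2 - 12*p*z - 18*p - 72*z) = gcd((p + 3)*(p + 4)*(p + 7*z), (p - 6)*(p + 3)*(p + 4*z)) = p + 3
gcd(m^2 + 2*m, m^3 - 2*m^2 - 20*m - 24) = m + 2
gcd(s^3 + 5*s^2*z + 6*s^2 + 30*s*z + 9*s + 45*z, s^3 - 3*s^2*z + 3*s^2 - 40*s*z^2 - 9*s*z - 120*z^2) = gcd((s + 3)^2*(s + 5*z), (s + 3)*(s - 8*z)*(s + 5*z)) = s^2 + 5*s*z + 3*s + 15*z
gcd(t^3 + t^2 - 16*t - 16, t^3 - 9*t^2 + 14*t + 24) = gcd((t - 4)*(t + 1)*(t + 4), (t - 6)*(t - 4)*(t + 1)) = t^2 - 3*t - 4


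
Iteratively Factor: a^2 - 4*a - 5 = (a + 1)*(a - 5)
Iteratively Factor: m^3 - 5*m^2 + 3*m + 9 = (m + 1)*(m^2 - 6*m + 9) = (m - 3)*(m + 1)*(m - 3)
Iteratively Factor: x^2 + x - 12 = (x + 4)*(x - 3)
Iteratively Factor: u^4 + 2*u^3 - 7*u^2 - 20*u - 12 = (u - 3)*(u^3 + 5*u^2 + 8*u + 4) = (u - 3)*(u + 2)*(u^2 + 3*u + 2) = (u - 3)*(u + 1)*(u + 2)*(u + 2)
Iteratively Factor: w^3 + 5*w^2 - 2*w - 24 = (w + 3)*(w^2 + 2*w - 8) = (w + 3)*(w + 4)*(w - 2)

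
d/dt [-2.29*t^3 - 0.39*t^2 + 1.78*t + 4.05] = -6.87*t^2 - 0.78*t + 1.78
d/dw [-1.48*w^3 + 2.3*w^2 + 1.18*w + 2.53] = -4.44*w^2 + 4.6*w + 1.18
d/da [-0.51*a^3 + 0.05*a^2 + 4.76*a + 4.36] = -1.53*a^2 + 0.1*a + 4.76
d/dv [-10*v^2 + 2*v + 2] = 2 - 20*v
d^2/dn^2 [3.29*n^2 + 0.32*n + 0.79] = 6.58000000000000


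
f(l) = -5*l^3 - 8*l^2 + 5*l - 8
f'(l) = -15*l^2 - 16*l + 5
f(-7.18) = 1394.41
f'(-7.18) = -653.41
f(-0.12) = -8.71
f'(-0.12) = 6.70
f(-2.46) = 5.72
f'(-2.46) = -46.41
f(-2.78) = 23.70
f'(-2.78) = -66.45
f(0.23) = -7.33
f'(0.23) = 0.53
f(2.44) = -116.06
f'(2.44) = -123.34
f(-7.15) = 1374.90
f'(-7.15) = -647.44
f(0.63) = -9.28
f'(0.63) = -11.03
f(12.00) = -9740.00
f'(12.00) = -2347.00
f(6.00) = -1346.00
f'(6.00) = -631.00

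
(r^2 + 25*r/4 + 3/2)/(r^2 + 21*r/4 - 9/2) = (4*r + 1)/(4*r - 3)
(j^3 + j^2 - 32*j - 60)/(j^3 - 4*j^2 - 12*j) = (j + 5)/j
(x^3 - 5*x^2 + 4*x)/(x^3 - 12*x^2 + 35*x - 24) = x*(x - 4)/(x^2 - 11*x + 24)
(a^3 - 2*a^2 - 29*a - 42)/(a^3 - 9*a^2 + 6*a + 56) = (a + 3)/(a - 4)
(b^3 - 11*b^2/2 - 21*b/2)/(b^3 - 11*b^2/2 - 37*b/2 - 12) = b*(b - 7)/(b^2 - 7*b - 8)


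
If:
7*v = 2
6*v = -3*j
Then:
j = -4/7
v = 2/7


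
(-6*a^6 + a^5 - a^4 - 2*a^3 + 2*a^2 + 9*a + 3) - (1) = -6*a^6 + a^5 - a^4 - 2*a^3 + 2*a^2 + 9*a + 2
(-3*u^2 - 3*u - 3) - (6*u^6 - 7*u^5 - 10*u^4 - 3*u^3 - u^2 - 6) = -6*u^6 + 7*u^5 + 10*u^4 + 3*u^3 - 2*u^2 - 3*u + 3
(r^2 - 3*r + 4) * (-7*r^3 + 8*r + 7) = -7*r^5 + 21*r^4 - 20*r^3 - 17*r^2 + 11*r + 28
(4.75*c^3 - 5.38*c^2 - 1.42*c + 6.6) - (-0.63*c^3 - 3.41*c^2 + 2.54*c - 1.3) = 5.38*c^3 - 1.97*c^2 - 3.96*c + 7.9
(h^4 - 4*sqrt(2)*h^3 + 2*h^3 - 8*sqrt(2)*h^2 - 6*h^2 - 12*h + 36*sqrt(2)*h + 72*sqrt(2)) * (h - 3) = h^5 - 4*sqrt(2)*h^4 - h^4 - 12*h^3 + 4*sqrt(2)*h^3 + 6*h^2 + 60*sqrt(2)*h^2 - 36*sqrt(2)*h + 36*h - 216*sqrt(2)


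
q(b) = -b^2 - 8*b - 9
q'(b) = -2*b - 8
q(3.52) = -49.55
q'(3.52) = -15.04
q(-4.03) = 7.00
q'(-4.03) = 0.06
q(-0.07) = -8.44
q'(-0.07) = -7.86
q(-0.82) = -3.11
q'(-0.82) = -6.36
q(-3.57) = 6.82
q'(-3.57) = -0.86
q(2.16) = -30.95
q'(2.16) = -12.32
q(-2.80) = 5.56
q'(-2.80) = -2.40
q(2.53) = -35.64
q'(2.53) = -13.06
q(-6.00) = 3.00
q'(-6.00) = 4.00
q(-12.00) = -57.00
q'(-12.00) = 16.00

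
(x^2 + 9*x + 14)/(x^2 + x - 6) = (x^2 + 9*x + 14)/(x^2 + x - 6)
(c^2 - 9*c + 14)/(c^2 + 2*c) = (c^2 - 9*c + 14)/(c*(c + 2))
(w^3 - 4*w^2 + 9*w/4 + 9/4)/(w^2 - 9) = (w^2 - w - 3/4)/(w + 3)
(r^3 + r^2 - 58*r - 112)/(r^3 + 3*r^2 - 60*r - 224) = (r + 2)/(r + 4)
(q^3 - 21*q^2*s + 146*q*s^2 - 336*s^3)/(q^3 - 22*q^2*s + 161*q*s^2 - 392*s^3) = (q - 6*s)/(q - 7*s)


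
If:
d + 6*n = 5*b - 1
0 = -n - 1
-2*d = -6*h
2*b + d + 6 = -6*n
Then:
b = -5/7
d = 10/7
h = 10/21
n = -1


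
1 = 1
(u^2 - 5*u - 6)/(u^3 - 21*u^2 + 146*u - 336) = (u + 1)/(u^2 - 15*u + 56)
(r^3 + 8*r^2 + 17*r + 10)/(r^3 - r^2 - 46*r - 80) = (r + 1)/(r - 8)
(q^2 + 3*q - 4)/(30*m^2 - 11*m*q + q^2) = (q^2 + 3*q - 4)/(30*m^2 - 11*m*q + q^2)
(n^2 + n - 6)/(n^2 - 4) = (n + 3)/(n + 2)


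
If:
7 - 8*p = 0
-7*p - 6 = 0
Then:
No Solution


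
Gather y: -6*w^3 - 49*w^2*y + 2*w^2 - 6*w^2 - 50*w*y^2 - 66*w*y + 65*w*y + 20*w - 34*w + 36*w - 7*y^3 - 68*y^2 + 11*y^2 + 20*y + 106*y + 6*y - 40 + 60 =-6*w^3 - 4*w^2 + 22*w - 7*y^3 + y^2*(-50*w - 57) + y*(-49*w^2 - w + 132) + 20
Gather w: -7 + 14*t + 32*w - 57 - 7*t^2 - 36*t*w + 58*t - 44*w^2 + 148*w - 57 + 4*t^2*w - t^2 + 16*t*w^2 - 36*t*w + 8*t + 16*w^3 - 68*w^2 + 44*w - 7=-8*t^2 + 80*t + 16*w^3 + w^2*(16*t - 112) + w*(4*t^2 - 72*t + 224) - 128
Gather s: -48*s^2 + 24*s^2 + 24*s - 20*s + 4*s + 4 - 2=-24*s^2 + 8*s + 2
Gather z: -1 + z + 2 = z + 1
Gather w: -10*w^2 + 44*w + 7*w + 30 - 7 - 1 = -10*w^2 + 51*w + 22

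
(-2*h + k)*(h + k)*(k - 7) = -2*h^2*k + 14*h^2 - h*k^2 + 7*h*k + k^3 - 7*k^2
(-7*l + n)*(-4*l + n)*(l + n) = 28*l^3 + 17*l^2*n - 10*l*n^2 + n^3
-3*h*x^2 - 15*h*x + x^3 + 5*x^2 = x*(-3*h + x)*(x + 5)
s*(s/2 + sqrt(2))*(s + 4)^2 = s^4/2 + sqrt(2)*s^3 + 4*s^3 + 8*s^2 + 8*sqrt(2)*s^2 + 16*sqrt(2)*s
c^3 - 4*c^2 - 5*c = c*(c - 5)*(c + 1)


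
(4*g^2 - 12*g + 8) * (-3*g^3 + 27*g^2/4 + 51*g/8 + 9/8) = -12*g^5 + 63*g^4 - 159*g^3/2 - 18*g^2 + 75*g/2 + 9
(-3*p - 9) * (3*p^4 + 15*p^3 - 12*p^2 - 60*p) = -9*p^5 - 72*p^4 - 99*p^3 + 288*p^2 + 540*p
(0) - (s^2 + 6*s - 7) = -s^2 - 6*s + 7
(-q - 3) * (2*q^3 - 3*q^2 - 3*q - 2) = -2*q^4 - 3*q^3 + 12*q^2 + 11*q + 6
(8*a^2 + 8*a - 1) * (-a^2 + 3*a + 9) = -8*a^4 + 16*a^3 + 97*a^2 + 69*a - 9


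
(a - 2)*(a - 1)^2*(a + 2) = a^4 - 2*a^3 - 3*a^2 + 8*a - 4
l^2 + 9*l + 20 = (l + 4)*(l + 5)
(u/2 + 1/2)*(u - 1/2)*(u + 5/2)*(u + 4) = u^4/2 + 7*u^3/2 + 51*u^2/8 + 7*u/8 - 5/2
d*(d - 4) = d^2 - 4*d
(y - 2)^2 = y^2 - 4*y + 4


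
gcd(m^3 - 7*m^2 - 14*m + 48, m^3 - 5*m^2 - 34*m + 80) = m^2 - 10*m + 16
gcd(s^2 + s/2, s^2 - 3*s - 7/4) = s + 1/2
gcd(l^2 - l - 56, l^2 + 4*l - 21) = l + 7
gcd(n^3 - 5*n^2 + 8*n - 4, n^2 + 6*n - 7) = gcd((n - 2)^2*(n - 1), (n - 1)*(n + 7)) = n - 1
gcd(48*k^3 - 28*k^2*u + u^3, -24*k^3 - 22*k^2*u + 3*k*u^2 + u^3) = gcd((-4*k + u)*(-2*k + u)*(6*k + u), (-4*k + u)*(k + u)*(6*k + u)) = -24*k^2 + 2*k*u + u^2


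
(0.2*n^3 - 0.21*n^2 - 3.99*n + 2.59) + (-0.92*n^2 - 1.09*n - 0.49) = 0.2*n^3 - 1.13*n^2 - 5.08*n + 2.1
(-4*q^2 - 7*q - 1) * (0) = 0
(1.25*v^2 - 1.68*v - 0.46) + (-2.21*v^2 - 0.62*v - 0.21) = -0.96*v^2 - 2.3*v - 0.67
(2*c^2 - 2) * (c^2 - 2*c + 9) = 2*c^4 - 4*c^3 + 16*c^2 + 4*c - 18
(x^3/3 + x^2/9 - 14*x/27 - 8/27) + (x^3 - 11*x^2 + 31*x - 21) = 4*x^3/3 - 98*x^2/9 + 823*x/27 - 575/27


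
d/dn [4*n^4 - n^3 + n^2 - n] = 16*n^3 - 3*n^2 + 2*n - 1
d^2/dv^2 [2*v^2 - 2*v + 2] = 4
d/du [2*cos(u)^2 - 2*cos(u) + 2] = 2*sin(u) - 2*sin(2*u)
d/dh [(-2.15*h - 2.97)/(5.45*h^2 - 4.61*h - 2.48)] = (11.7175*h^2 + 32.373*h - 8.3597)/(29.7025*h^4 - 50.249*h^3 - 5.7799*h^2 + 22.8656*h + 6.1504)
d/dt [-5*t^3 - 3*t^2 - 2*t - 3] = -15*t^2 - 6*t - 2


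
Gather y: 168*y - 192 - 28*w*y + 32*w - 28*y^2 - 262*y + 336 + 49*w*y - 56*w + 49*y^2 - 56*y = -24*w + 21*y^2 + y*(21*w - 150) + 144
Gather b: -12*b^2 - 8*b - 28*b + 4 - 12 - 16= -12*b^2 - 36*b - 24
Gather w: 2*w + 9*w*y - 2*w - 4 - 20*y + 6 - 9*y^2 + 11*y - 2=9*w*y - 9*y^2 - 9*y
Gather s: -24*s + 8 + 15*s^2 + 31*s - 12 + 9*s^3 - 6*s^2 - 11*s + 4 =9*s^3 + 9*s^2 - 4*s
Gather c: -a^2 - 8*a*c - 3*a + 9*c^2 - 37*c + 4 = -a^2 - 3*a + 9*c^2 + c*(-8*a - 37) + 4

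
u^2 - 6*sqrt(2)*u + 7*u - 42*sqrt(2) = (u + 7)*(u - 6*sqrt(2))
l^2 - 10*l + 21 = (l - 7)*(l - 3)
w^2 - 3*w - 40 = (w - 8)*(w + 5)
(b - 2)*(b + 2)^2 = b^3 + 2*b^2 - 4*b - 8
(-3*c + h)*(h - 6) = -3*c*h + 18*c + h^2 - 6*h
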